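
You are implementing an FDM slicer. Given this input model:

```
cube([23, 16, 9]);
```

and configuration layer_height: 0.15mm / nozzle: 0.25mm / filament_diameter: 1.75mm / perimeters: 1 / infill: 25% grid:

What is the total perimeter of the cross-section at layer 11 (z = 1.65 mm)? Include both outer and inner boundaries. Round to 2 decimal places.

78.00 mm

At z = 1.65 mm: the 23×16 cube contributes its full rectangle (perimeter 78.00 mm). Overall, the cross-section is a single solid region. Total boundary length (outer) = 78.00 mm.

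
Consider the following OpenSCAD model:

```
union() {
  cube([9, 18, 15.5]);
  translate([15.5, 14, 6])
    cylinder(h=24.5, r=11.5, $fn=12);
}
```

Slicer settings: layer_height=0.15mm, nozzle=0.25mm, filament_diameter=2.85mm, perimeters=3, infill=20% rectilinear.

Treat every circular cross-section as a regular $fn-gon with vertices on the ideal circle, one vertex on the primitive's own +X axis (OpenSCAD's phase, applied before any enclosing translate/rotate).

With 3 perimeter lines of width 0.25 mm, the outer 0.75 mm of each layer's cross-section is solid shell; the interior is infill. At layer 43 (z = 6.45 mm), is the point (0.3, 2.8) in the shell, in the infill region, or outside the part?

At z = 6.45 mm: the cube (footprint 9×18) is included at this height; the r=11.5 cylinder at (15.5, 14) contributes a regular 12-gon of circumradius 11.5; Taking the union: the regions partially overlap (shared area 48.16 mm²), so overlapping operands fuse into one piece — 1 connected region. Overall, the cross-section is a single solid region. The nearest boundary edge runs (0.00, 0.00)→(0.00, 18.00); distance from the point to it = 0.30 mm. The point is inside the cross-section, 0.30 mm from the nearest boundary — within the 0.75 mm shell band (3 × 0.25).

shell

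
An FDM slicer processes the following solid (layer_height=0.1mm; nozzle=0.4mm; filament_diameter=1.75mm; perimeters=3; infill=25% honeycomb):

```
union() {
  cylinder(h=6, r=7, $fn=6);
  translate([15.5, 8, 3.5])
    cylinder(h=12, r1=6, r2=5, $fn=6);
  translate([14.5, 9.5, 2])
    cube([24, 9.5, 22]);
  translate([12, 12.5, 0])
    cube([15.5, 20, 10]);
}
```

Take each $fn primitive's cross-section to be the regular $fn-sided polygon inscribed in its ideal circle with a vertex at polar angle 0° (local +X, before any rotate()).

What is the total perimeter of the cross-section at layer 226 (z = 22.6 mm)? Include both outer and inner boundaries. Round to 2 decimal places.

At z = 22.6 mm: the cylinder is not intersected at this z (z outside [0, 6]); the cone at (15.5, 8) is not intersected at this z (z outside [3.5, 15.5]); the cube at (14.5, 9.5) (footprint 24×9.5) is included at this height (perimeter 67.00 mm); the cube at (12, 12.5) is absent (z outside [0, 10]); Taking the union: only the 24×9.5 cube at (14.5, 9.5) is present, so the union is just that shape — boundary = 67.00 mm. Overall, the cross-section is a single solid region. Total boundary length (outer) = 67.00 mm.

67.00 mm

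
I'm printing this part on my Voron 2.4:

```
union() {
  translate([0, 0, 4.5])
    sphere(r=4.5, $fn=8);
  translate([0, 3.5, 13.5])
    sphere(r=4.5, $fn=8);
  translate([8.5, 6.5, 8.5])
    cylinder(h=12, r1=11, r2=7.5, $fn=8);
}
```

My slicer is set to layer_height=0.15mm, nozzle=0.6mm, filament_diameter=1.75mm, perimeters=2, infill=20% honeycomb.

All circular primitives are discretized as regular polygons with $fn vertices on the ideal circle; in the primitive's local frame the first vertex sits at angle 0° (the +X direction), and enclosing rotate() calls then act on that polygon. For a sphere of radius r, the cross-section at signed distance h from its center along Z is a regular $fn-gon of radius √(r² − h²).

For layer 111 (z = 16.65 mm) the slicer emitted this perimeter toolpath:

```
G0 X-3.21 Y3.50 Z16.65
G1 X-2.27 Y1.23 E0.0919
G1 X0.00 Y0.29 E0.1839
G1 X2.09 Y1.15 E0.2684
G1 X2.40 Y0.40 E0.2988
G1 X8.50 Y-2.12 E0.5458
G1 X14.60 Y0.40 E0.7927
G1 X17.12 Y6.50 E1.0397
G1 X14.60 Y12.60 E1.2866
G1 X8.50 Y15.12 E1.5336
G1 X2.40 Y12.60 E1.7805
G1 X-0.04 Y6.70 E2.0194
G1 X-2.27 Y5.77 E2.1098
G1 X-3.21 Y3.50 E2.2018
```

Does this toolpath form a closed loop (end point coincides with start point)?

Start point (G0): (-3.21, 3.50). End point (last G1): the path returns to the start — closed.

yes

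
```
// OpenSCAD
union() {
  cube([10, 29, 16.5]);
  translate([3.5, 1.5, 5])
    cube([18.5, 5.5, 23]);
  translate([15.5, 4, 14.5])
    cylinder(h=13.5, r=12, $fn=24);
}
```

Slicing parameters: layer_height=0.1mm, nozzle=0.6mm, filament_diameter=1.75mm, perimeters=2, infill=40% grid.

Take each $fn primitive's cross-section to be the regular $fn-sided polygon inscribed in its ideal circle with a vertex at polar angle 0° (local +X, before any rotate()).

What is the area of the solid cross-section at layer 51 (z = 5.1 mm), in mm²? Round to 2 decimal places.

At z = 5.1 mm: the cube (footprint 10×29) is included at this height (area 290.00 mm²); the 18.5×5.5 cube at (3.5, 1.5) contributes its full rectangle (area 101.75 mm²); the cylinder at (15.5, 4) is absent (z outside [14.5, 28]); Taking the union: the regions partially overlap — summed areas 391.75 mm² minus the doubly-counted overlap 35.75 mm² gives 356.00 mm² — area = 356.00 mm². Overall, the cross-section is a single solid region. Net area = 356.00 mm².

356.00 mm²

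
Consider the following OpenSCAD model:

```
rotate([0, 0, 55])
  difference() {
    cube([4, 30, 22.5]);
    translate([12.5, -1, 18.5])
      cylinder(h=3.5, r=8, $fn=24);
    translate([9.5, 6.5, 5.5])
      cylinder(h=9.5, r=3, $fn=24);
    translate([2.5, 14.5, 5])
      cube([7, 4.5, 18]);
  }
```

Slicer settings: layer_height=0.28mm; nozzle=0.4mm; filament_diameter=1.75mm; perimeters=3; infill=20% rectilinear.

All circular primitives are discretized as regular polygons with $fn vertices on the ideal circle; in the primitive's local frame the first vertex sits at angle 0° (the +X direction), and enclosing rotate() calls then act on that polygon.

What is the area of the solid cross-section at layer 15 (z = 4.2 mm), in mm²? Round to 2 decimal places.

At z = 4.2 mm: the cube (footprint 4×30) is included at this height (area 120.00 mm²); the cylinder at (12.5, -1) is absent (z outside [18.5, 22]); the cylinder at (9.5, 6.5) is absent (z outside [5.5, 15]); the cube at (2.5, 14.5) does not reach this height (z outside [5, 23]); After the difference (first − rest): none of the subtracted shapes is present at this height, so the 4×30 cube is unchanged — area = 120.00 mm²; (whole slice rotated 55° about Z — lengths, areas and connectivity unchanged). Overall, the cross-section is a single solid region. Net area = 120.00 mm².

120.00 mm²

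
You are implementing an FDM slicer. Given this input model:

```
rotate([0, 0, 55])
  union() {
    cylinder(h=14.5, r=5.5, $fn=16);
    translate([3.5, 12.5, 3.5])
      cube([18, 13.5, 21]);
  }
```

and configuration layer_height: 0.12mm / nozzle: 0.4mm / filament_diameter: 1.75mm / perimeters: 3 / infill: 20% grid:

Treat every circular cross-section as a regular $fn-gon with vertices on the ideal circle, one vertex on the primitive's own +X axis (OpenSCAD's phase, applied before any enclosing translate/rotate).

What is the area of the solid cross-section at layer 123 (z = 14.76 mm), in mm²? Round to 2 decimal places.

243.00 mm²

At z = 14.76 mm: the cylinder is not intersected at this z (z outside [0, 14.5]); the 18×13.5 cube at (3.5, 12.5) contributes its full rectangle (area 243.00 mm²); Combining (union): only the 18×13.5 cube at (3.5, 12.5) is present, so the union is just that shape — area = 243.00 mm²; (whole slice rotated 55° about Z — lengths, areas and connectivity unchanged). Overall, the cross-section is a single solid region. Net area = 243.00 mm².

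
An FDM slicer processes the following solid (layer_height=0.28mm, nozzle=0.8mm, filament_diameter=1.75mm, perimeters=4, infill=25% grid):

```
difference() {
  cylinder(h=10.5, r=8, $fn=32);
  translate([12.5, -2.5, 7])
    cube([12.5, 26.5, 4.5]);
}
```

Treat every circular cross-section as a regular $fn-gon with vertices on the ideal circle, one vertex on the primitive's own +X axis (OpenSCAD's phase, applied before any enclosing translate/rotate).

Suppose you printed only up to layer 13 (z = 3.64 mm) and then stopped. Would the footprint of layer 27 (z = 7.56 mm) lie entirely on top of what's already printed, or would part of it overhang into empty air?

Compare the two slices. At z = 3.64: the cylinder: section is a regular 32-gon, circumradius r=8 (area = (32/2)·8.000²·sin(360°/32) = 199.77 mm²); the cube at (12.5, -2.5) is not intersected at this z (z outside [7, 11.5]); After the difference (first − rest): none of the subtracted shapes is present at this height, so the r=8 cylinder is unchanged — area = 199.77 mm². At z = 7.56: the r=8 cylinder contributes a regular 32-gon of circumradius 8 (area = (32/2)·8.000²·sin(360°/32) = 199.77 mm²); the cube at (12.5, -2.5) is present — its section is the full 12.5×26.5 rectangle (area 331.25 mm²); Subtracting the remaining from the first: starting from the r=8 cylinder (199.77 mm²), the 12.5×26.5 cube at (12.5, -2.5) misses the remaining region (no effect) — area = 199.77 mm². Checking containment: the cross-section at z = 7.56 is a subset of the cross-section at z = 3.64.

entirely on top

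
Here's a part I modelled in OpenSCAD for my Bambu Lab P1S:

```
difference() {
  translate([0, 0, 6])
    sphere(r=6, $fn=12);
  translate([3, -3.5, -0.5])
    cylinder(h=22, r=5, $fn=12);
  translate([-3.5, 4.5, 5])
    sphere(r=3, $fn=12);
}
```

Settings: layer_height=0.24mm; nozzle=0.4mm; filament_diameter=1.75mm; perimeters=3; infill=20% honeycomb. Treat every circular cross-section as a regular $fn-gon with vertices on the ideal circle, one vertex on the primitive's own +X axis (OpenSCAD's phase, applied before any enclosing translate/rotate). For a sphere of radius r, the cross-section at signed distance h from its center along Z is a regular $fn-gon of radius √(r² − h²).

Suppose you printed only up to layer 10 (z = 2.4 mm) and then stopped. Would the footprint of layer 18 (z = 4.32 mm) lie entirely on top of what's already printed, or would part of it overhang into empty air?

part overhangs

Compare the two slices. At z = 2.4: the r=6 sphere contributes a regular 12-gon of circumradius √(6²−3.6²) = 4.800 (area = (12/2)·4.800²·sin(360°/12) = 69.12 mm²); the r=5 cylinder at (3, -3.5) contributes a regular 12-gon of circumradius 5 (area = (12/2)·5.000²·sin(360°/12) = 75.00 mm²); the r=3 sphere at (-3.5, 4.5) contributes a regular 12-gon of circumradius √(3²−2.6²) = 1.497 (area = (12/2)·1.497²·sin(360°/12) = 6.72 mm²); After the difference (first − rest): starting from the r=6 sphere (69.12 mm²), the r=5 cylinder at (3, -3.5) partially overlaps it — only the 29.63 mm² overlap (of its 75.00 mm²) is removed, clipping the outline; the r=3 sphere at (-3.5, 4.5) partially overlaps it — only the 0.59 mm² overlap (of its 6.72 mm²) is removed, clipping the outline — area = 38.90 mm². At z = 4.32: the sphere: section is a regular 12-gon, circumradius = √(r²−h²) = √(6²−1.68²) = 5.760 (area = (12/2)·5.760²·sin(360°/12) = 99.53 mm²); the r=5 cylinder at (3, -3.5) gives a regular 12-gon of circumradius 5 (constant along its height) (area = (12/2)·5.000²·sin(360°/12) = 75.00 mm²); the r=3 sphere at (-3.5, 4.5) contributes a regular 12-gon of circumradius √(3²−0.68²) = 2.922 (area = (12/2)·2.922²·sin(360°/12) = 25.61 mm²); Subtracting the remaining from the first: starting from the r=6 sphere (99.53 mm²), the r=5 cylinder at (3, -3.5) partially overlaps it — only the 39.72 mm² overlap (of its 75.00 mm²) is removed, clipping the outline; the r=3 sphere at (-3.5, 4.5) partially overlaps it — only the 11.03 mm² overlap (of its 25.61 mm²) is removed, clipping the outline — area = 48.78 mm². Checking containment: at z = 4.32 the cross-section extends beyond the z = 2.4 cross-section by about 15.28 mm².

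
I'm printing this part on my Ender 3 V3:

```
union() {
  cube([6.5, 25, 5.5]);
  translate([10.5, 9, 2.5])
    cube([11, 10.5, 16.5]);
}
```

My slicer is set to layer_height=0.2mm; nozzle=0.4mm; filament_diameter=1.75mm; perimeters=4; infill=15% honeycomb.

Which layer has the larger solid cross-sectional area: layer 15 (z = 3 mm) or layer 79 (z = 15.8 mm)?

layer 15 (z = 3 mm)

Layer 15 (z = 3): the cube is present — its section is the full 6.5×25 rectangle (area 162.50 mm²); the cube at (10.5, 9) is present — its section is the full 11×10.5 rectangle (area 115.50 mm²); Taking the union: the 2 present regions are separate (no shared area or edge), so areas and boundary lengths simply add and each stays a separate island — area = 278.00 mm². So its area = 278.00 mm². Layer 79 (z = 15.8): the cube is absent (z outside [0, 5.5]); the cube at (10.5, 9) (footprint 11×10.5) is included at this height (area 115.50 mm²); Taking the union: only the 11×10.5 cube at (10.5, 9) is present, so the union is just that shape — area = 115.50 mm². So its area = 115.50 mm². Layer 15 is larger (278.00 vs 115.50 mm²).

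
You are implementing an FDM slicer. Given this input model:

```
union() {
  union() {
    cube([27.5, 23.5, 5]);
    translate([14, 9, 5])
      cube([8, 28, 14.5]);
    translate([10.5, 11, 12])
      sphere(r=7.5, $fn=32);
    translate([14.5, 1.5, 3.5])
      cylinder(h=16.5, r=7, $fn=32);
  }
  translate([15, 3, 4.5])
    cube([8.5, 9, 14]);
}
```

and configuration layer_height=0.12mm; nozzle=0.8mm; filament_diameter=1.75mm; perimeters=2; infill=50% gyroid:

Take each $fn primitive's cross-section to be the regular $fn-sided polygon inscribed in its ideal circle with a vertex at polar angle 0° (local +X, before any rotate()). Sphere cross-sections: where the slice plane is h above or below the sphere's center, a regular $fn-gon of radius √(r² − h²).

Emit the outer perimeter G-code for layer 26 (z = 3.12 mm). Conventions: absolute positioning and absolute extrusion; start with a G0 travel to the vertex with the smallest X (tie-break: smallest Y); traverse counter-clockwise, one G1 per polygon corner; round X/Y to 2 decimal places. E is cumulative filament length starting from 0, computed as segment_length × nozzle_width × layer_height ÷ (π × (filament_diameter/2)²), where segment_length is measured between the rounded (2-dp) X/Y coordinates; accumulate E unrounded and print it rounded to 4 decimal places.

At z = 3.12 mm: the 27.5×23.5 cube contributes its full rectangle; the cube at (14, 9) does not reach this height (z outside [5, 19.5]); the sphere at (10.5, 11) is absent (|z−center|=8.880 > r=7.5); the cylinder at (14.5, 1.5) does not reach this height (z outside [3.5, 20]); Taking the union: only the 27.5×23.5 cube is present, so the union is just that shape — 1 connected region; the cube at (15, 3) is absent (z outside [4.5, 18.5]); Taking the union: only that combined region is present, so the union is just that shape — 1 connected region. The outline is a single polygon with 4 vertices. Extrusion per mm of travel: 0.8 × 0.12 / (π × 0.875²) = 0.039912. Accumulating E over each segment gives final E = 4.0710.

G0 X0.00 Y0.00 Z3.12
G1 X27.50 Y0.00 E1.0976
G1 X27.50 Y23.50 E2.0355
G1 X0.00 Y23.50 E3.1331
G1 X0.00 Y0.00 E4.0710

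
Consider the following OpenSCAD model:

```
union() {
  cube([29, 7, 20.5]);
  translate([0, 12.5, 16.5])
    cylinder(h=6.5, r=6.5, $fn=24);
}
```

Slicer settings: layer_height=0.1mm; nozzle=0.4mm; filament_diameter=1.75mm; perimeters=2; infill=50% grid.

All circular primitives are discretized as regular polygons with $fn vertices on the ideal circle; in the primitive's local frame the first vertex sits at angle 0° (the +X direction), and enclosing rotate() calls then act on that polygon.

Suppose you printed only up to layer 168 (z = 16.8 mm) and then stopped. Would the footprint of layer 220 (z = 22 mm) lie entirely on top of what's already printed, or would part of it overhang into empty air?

entirely on top

Compare the two slices. At z = 16.8: the cube is present — its section is the full 29×7 rectangle (area 203.00 mm²); the r=6.5 cylinder at (0, 12.5) gives a regular 24-gon of circumradius 6.5 (constant along its height) (area = (24/2)·6.500²·sin(360°/24) = 131.22 mm²); Taking the union: the regions partially overlap — summed areas 334.22 mm² minus the doubly-counted overlap 2.22 mm² gives 332.00 mm² — area = 332.00 mm². At z = 22: the cube is not intersected at this z (z outside [0, 20.5]); the r=6.5 cylinder at (0, 12.5) gives a regular 24-gon of circumradius 6.5 (constant along its height) (area = (24/2)·6.500²·sin(360°/24) = 131.22 mm²); Combining (union): only the r=6.5 cylinder at (0, 12.5) is present, so the union is just that shape — area = 131.22 mm². Checking containment: the cross-section at z = 22 is a subset of the cross-section at z = 16.8.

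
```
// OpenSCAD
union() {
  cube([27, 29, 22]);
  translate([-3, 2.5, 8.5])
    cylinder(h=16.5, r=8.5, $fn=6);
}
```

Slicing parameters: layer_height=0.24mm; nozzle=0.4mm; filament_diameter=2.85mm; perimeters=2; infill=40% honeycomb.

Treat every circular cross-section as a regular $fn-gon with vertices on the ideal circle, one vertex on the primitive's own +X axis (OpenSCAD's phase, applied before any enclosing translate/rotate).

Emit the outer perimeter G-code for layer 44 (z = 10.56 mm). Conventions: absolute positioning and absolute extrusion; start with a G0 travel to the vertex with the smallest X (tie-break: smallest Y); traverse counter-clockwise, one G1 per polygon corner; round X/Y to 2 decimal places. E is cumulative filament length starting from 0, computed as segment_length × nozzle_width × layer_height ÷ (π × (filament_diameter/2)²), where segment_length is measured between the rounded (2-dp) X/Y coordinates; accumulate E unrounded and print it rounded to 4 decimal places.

At z = 10.56 mm: the cube (footprint 27×29) is included at this height; the cylinder at (-3, 2.5): section is a regular 6-gon, circumradius r=8.5; Taking the union: the regions partially overlap (shared area 36.79 mm²), so overlapping operands fuse into one piece — 1 connected region. The outline is a single polygon with 9 vertices. Extrusion per mm of travel: 0.4 × 0.24 / (π × 1.425²) = 0.015048. Accumulating E over each segment gives final E = 2.0532.

G0 X-11.50 Y2.50 Z10.56
G1 X-7.25 Y-4.86 E0.1279
G1 X1.25 Y-4.86 E0.2558
G1 X4.06 Y0.00 E0.3403
G1 X27.00 Y0.00 E0.6855
G1 X27.00 Y29.00 E1.1219
G1 X0.00 Y29.00 E1.5282
G1 X0.00 Y9.86 E1.8162
G1 X-7.25 Y9.86 E1.9253
G1 X-11.50 Y2.50 E2.0532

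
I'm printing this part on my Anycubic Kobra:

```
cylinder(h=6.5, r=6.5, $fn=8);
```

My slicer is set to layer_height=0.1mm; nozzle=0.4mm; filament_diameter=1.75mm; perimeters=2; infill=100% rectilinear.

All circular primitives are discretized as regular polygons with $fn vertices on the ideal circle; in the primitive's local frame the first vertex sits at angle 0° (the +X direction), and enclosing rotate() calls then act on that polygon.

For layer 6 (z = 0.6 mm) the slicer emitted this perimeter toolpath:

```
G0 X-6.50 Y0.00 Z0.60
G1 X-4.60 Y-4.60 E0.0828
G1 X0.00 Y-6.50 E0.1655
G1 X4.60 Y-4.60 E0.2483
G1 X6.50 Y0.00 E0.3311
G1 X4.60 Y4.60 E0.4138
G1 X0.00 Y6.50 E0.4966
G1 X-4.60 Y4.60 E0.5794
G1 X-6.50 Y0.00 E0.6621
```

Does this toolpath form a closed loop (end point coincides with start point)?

Start point (G0): (-6.50, 0.00). End point (last G1): the path returns to the start — closed.

yes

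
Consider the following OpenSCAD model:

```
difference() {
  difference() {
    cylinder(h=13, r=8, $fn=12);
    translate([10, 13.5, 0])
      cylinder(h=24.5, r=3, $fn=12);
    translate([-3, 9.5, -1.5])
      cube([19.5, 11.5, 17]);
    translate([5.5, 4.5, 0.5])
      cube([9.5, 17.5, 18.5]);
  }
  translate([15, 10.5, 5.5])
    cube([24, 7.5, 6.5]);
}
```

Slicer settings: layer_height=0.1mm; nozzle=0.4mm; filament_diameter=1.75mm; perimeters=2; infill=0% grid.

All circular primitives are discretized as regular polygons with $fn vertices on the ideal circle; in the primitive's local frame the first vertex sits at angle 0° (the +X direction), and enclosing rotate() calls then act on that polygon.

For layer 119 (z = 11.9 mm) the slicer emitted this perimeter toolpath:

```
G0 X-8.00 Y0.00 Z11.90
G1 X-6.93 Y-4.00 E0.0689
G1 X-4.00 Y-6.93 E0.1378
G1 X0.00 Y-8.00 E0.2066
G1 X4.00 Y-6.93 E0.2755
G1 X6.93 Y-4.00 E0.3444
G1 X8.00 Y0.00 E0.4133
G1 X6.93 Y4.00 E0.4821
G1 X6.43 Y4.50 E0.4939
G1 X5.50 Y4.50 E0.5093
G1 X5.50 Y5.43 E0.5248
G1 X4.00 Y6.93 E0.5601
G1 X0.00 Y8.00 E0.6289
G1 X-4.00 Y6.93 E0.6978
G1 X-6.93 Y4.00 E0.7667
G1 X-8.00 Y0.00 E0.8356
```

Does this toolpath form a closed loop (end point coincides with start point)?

Start point (G0): (-8.00, 0.00). End point (last G1): the path returns to the start — closed.

yes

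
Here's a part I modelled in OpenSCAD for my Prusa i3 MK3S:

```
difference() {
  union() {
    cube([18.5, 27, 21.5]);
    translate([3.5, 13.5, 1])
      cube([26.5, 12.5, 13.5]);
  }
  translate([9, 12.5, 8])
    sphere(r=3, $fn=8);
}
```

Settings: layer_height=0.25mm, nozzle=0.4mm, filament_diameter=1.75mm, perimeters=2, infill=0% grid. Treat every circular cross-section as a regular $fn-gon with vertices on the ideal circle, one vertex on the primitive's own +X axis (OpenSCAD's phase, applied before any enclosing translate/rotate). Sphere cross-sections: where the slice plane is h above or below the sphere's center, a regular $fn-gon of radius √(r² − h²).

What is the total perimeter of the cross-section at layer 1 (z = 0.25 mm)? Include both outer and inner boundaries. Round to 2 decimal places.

91.00 mm

At z = 0.25 mm: the 18.5×27 cube contributes its full rectangle (perimeter 91.00 mm); the cube at (3.5, 13.5) is absent (z outside [1, 14.5]); Combining (union): only the 18.5×27 cube is present, so the union is just that shape — boundary = 91.00 mm; the sphere at (9, 12.5) is absent (|z−center|=7.750 > r=3); After the difference (first − rest): none of the subtracted shapes is present at this height, so the result so far is unchanged — boundary = 91.00 mm. Overall, the cross-section is a single solid region. Total boundary length (outer) = 91.00 mm.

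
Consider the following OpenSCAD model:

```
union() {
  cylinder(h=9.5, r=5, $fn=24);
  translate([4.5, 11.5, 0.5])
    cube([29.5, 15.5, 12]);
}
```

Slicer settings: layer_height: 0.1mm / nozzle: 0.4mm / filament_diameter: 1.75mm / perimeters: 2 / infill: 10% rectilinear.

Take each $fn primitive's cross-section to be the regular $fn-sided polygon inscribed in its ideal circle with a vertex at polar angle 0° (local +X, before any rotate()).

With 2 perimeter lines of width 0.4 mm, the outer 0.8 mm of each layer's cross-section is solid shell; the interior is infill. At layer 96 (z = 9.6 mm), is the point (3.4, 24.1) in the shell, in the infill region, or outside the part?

outside

At z = 9.6 mm: the cylinder is absent (z outside [0, 9.5]); the 29.5×15.5 cube at (4.5, 11.5) contributes its full rectangle; Merging all regions: only the 29.5×15.5 cube at (4.5, 11.5) is present, so the union is just that shape — 1 connected region. Overall, the cross-section is a single solid region. The nearest boundary edge runs (4.50, 27.00)→(4.50, 11.50); distance from the point to it = 1.10 mm. The point is not inside any of the regions above, so it lies outside the cross-section (1.10 mm from the nearest boundary).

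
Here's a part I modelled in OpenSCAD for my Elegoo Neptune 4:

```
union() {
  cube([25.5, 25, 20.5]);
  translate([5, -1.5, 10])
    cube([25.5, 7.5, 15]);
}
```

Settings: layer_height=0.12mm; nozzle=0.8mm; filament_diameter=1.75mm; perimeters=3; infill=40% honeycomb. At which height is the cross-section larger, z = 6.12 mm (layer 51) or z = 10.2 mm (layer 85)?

layer 85 (z = 10.2 mm)

Layer 51 (z = 6.12): the 25.5×25 cube contributes its full rectangle (area 637.50 mm²); the cube at (5, -1.5) does not reach this height (z outside [10, 25]); Taking the union: only the 25.5×25 cube is present, so the union is just that shape — area = 637.50 mm². So its area = 637.50 mm². Layer 85 (z = 10.2): the 25.5×25 cube contributes its full rectangle (area 637.50 mm²); the cube at (5, -1.5) is present — its section is the full 25.5×7.5 rectangle (area 191.25 mm²); Merging all regions: the regions partially overlap — summed areas 828.75 mm² minus the doubly-counted overlap 123.00 mm² gives 705.75 mm² — area = 705.75 mm². So its area = 705.75 mm². Layer 85 is larger (705.75 vs 637.50 mm²).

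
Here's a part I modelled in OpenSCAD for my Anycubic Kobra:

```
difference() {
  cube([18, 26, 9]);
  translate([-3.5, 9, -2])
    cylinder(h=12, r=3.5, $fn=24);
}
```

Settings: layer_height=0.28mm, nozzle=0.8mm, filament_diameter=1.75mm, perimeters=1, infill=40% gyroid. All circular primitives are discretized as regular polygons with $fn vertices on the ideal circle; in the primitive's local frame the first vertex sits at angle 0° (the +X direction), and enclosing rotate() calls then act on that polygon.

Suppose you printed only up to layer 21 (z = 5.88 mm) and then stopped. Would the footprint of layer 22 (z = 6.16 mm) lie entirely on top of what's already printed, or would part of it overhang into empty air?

entirely on top

Compare the two slices. At z = 5.88: the cube (footprint 18×26) is included at this height (area 468.00 mm²); the r=3.5 cylinder at (-3.5, 9) contributes a regular 24-gon of circumradius 3.5 (area = (24/2)·3.500²·sin(360°/24) = 38.05 mm²); Subtracting the remaining from the first: starting from the 18×26 cube (468.00 mm²), the r=3.5 cylinder at (-3.5, 9) misses the remaining region (no effect) — area = 468.00 mm². At z = 6.16: the cube is present — its section is the full 18×26 rectangle (area 468.00 mm²); the r=3.5 cylinder at (-3.5, 9) gives a regular 24-gon of circumradius 3.5 (constant along its height) (area = (24/2)·3.500²·sin(360°/24) = 38.05 mm²); Subtracting the remaining from the first: starting from the 18×26 cube (468.00 mm²), the r=3.5 cylinder at (-3.5, 9) misses the remaining region (no effect) — area = 468.00 mm². Checking containment: the cross-section at z = 6.16 is a subset of the cross-section at z = 5.88.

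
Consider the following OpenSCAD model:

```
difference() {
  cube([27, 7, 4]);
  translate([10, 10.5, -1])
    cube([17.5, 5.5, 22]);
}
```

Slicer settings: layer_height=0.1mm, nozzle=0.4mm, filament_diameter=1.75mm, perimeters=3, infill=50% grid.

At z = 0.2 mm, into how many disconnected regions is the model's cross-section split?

At z = 0.2 mm: the cube is present — its section is the full 27×7 rectangle; the cube at (10, 10.5) (footprint 17.5×5.5) is included at this height; Subtracting the remaining from the first: starting from the 27×7 cube, the 17.5×5.5 cube at (10, 10.5) misses the remaining region (no effect) — 1 connected region. The result has 1 disconnected region.

1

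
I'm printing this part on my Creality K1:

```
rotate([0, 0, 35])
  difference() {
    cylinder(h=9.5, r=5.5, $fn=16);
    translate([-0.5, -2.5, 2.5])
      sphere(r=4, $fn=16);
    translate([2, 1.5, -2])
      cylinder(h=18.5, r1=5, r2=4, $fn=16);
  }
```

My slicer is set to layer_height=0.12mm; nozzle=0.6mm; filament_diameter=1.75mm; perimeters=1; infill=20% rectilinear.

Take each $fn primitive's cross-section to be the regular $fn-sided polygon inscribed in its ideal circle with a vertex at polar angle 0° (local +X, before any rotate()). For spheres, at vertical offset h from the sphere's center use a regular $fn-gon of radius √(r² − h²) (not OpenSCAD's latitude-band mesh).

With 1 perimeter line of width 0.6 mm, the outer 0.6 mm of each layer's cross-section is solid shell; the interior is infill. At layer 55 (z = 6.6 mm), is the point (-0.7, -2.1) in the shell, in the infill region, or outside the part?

shell

At z = 6.6 mm: the cylinder: section is a regular 16-gon, circumradius r=5.5; the sphere at (-0.5, -2.5) does not reach this height (|z−center|=4.100 > r=4); the cone at (2, 1.5) contributes a regular 16-gon of circumradius 4.535 (interpolated between r1=5 and r2=4 at t=0.465); Subtracting the remaining from the first: starting from the r=5.5 cylinder, the cone at (2, 1.5) partially overlaps it — only the 51.39 mm² overlap (of its 62.97 mm²) is removed, clipping the outline — 1 connected region; (rotated 35° about Z; rotation is an isometry so areas/perimeters/island counts are preserved). Overall, the cross-section is a single solid region. Undo the 35° rotation: the query point maps to (-1.778, -1.319) in the un-rotated model frame. The nearest boundary edge runs (-2.19, -0.24)→(-1.21, -1.71); distance from the point to it = 0.26 mm. The point is inside the cross-section, 0.26 mm from the nearest boundary — within the 0.6 mm shell band (1 × 0.6).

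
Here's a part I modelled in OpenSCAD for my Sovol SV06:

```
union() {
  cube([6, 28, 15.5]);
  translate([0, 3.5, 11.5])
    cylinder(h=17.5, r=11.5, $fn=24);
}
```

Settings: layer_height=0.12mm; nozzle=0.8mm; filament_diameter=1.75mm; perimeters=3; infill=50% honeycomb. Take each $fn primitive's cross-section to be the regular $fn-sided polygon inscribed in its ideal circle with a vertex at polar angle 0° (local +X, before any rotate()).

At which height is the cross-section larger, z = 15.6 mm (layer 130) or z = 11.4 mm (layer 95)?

layer 130 (z = 15.6 mm)

Layer 130 (z = 15.6): the cube is not intersected at this z (z outside [0, 15.5]); the r=11.5 cylinder at (0, 3.5) contributes a regular 24-gon of circumradius 11.5 (area = (24/2)·11.500²·sin(360°/24) = 410.75 mm²); Taking the union: only the r=11.5 cylinder at (0, 3.5) is present, so the union is just that shape — area = 410.75 mm². So its area = 410.75 mm². Layer 95 (z = 11.4): the cube is present — its section is the full 6×28 rectangle (area 168.00 mm²); the cylinder at (0, 3.5) is not intersected at this z (z outside [11.5, 29]); Taking the union: only the 6×28 cube is present, so the union is just that shape — area = 168.00 mm². So its area = 168.00 mm². Layer 130 is larger (410.75 vs 168.00 mm²).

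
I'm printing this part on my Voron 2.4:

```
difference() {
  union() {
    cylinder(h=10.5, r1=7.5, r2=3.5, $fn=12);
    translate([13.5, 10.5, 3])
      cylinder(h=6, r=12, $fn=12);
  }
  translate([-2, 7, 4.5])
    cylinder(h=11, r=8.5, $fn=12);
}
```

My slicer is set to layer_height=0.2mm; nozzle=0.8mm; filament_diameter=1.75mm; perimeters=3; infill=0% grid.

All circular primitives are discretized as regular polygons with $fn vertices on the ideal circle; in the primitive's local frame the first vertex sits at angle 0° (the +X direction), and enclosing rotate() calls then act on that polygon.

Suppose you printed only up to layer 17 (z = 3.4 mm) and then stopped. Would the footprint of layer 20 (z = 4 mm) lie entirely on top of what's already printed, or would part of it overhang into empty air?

entirely on top

Compare the two slices. At z = 3.4: the cone contributes a regular 12-gon of circumradius 6.205 (interpolated between r1=7.5 and r2=3.5 at t=0.324) (area = (12/2)·6.205²·sin(360°/12) = 115.50 mm²); the r=12 cylinder at (13.5, 10.5) gives a regular 12-gon of circumradius 12 (constant along its height) (area = (12/2)·12.000²·sin(360°/12) = 432.00 mm²); Merging all regions: the regions partially overlap — summed areas 547.50 mm² minus the doubly-counted overlap 2.21 mm² gives 545.28 mm² — area = 545.28 mm²; the cylinder at (-2, 7) is not intersected at this z (z outside [4.5, 15.5]); Taking the first minus the rest: none of the subtracted shapes is present at this height, so the result so far is unchanged — area = 545.28 mm². At z = 4: the cone contributes a regular 12-gon of circumradius 5.976 (interpolated between r1=7.5 and r2=3.5 at t=0.381) (area = (12/2)·5.976²·sin(360°/12) = 107.14 mm²); the r=12 cylinder at (13.5, 10.5) gives a regular 12-gon of circumradius 12 (constant along its height) (area = (12/2)·12.000²·sin(360°/12) = 432.00 mm²); Merging all regions: the regions partially overlap — summed areas 539.14 mm² minus the doubly-counted overlap 1.26 mm² gives 537.88 mm² — area = 537.88 mm²; the cylinder at (-2, 7) is not intersected at this z (z outside [4.5, 15.5]); After the difference (first − rest): none of the subtracted shapes is present at this height, so that combined region is unchanged — area = 537.88 mm². Checking containment: the cross-section at z = 4 is a subset of the cross-section at z = 3.4.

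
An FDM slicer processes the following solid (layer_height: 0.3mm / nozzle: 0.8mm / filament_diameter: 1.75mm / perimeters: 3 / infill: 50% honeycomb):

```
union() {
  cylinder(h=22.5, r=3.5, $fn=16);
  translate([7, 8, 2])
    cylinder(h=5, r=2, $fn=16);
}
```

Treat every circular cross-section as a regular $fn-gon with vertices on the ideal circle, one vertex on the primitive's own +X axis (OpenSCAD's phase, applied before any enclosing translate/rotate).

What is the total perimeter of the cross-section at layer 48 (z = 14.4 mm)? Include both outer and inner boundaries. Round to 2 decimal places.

At z = 14.4 mm: the r=3.5 cylinder gives a regular 16-gon of circumradius 3.5 (constant along its height) (perimeter = 2·16·3.500·sin(180°/16) = 21.85 mm); the cylinder at (7, 8) is absent (z outside [2, 7]); Merging all regions: only the r=3.5 cylinder is present, so the union is just that shape — boundary = 21.85 mm. Overall, the cross-section is a single solid region. Total boundary length (outer) = 21.85 mm.

21.85 mm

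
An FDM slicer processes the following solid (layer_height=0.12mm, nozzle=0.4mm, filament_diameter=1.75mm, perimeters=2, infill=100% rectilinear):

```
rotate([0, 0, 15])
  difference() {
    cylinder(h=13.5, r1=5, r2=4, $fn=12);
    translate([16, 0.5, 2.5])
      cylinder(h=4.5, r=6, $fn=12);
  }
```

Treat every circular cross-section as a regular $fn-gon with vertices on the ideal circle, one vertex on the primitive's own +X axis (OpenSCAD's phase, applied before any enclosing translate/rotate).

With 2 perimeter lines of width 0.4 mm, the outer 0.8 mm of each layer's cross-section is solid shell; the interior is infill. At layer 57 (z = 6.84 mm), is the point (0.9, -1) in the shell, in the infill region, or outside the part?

At z = 6.84 mm: the cone (r1=5→r2=4) has section circumradius 4.493 here — a regular 12-gon; the r=6 cylinder at (16, 0.5) gives a regular 12-gon of circumradius 6 (constant along its height); Subtracting the remaining from the first: starting from the cone, the r=6 cylinder at (16, 0.5) misses the remaining region (no effect) — 1 connected region; (rotated 15° about Z; rotation is an isometry so areas/perimeters/island counts are preserved). Overall, the cross-section is a single solid region. Undo the 15° rotation: the query point maps to (0.611, -1.199) in the un-rotated model frame. The nearest boundary edge runs (2.25, -3.89)→(-0.00, -4.49); distance from the point to it = 3.02 mm. The point is inside the cross-section and 3.02 mm from the nearest boundary — more than the 0.8 mm shell width (2 × 0.4), so it's in the infill interior.

infill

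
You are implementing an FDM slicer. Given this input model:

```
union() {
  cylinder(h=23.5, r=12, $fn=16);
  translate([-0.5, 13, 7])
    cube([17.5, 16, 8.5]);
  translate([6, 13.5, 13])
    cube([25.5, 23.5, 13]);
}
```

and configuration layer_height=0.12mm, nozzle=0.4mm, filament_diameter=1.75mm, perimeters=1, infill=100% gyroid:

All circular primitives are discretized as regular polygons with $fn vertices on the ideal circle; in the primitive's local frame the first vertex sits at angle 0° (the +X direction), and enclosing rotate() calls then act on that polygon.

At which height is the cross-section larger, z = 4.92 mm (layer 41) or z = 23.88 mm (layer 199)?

Layer 41 (z = 4.92): the r=12 cylinder gives a regular 16-gon of circumradius 12 (constant along its height) (area = (16/2)·12.000²·sin(360°/16) = 440.85 mm²); the cube at (-0.5, 13) is not intersected at this z (z outside [7, 15.5]); the cube at (6, 13.5) is not intersected at this z (z outside [13, 26]); Merging all regions: only the r=12 cylinder is present, so the union is just that shape — area = 440.85 mm². So its area = 440.85 mm². Layer 199 (z = 23.88): the cylinder is not intersected at this z (z outside [0, 23.5]); the cube at (-0.5, 13) is absent (z outside [7, 15.5]); the 25.5×23.5 cube at (6, 13.5) contributes its full rectangle (area 599.25 mm²); Merging all regions: only the 25.5×23.5 cube at (6, 13.5) is present, so the union is just that shape — area = 599.25 mm². So its area = 599.25 mm². Layer 199 is larger (599.25 vs 440.85 mm²).

layer 199 (z = 23.88 mm)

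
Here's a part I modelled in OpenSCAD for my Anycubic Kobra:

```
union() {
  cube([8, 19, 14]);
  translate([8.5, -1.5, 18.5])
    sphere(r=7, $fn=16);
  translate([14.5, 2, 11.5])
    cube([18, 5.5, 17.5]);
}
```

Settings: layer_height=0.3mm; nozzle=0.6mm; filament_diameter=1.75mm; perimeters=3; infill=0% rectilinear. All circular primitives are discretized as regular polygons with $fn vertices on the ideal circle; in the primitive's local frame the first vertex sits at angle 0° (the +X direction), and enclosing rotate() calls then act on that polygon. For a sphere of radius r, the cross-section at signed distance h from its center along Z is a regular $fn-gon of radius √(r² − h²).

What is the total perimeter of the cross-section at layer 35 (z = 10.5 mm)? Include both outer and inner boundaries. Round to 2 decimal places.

At z = 10.5 mm: the cube (footprint 8×19) is included at this height (perimeter 54.00 mm); the sphere at (8.5, -1.5) is not intersected at this z (|z−center|=8.000 > r=7); the cube at (14.5, 2) is absent (z outside [11.5, 29]); Merging all regions: only the 8×19 cube is present, so the union is just that shape — boundary = 54.00 mm. Overall, the cross-section is a single solid region. Total boundary length (outer) = 54.00 mm.

54.00 mm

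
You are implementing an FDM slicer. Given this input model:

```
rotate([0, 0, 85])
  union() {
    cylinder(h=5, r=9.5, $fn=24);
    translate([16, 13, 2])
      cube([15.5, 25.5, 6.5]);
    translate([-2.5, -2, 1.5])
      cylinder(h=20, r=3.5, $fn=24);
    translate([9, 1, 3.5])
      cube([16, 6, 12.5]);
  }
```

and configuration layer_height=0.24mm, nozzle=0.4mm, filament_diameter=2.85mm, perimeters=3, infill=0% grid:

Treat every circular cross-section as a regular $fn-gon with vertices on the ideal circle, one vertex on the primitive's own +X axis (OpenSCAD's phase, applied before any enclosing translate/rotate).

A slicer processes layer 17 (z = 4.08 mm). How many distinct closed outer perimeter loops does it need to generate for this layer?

At z = 4.08 mm: the cylinder: section is a regular 24-gon, circumradius r=9.5; the cube at (16, 13) is present — its section is the full 15.5×25.5 rectangle; the r=3.5 cylinder at (-2.5, -2) contributes a regular 24-gon of circumradius 3.5; the cube at (9, 1) (footprint 16×6) is included at this height; Taking the union: the regions partially overlap (shared area 38.48 mm²), so overlapping operands fuse into one piece — 2 connected regions; (rotated 85° about Z; rotation is an isometry so areas/perimeters/island counts are preserved). The result has 2 disconnected regions.

2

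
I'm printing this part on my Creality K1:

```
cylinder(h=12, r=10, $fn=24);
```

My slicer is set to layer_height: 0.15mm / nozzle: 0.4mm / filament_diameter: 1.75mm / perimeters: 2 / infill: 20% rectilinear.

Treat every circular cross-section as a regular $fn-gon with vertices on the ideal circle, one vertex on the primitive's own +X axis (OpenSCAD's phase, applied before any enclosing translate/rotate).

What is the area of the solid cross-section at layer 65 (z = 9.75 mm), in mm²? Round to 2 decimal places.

At z = 9.75 mm: the r=10 cylinder gives a regular 24-gon of circumradius 10 (constant along its height) (area = (24/2)·10.000²·sin(360°/24) = 310.58 mm²). Overall, the cross-section is a single solid region. Net area = 310.58 mm².

310.58 mm²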